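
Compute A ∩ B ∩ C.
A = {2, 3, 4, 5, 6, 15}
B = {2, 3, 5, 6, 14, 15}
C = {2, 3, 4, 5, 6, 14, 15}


Set A = {2, 3, 4, 5, 6, 15}
Set B = {2, 3, 5, 6, 14, 15}
Set C = {2, 3, 4, 5, 6, 14, 15}
First, A ∩ B = {2, 3, 5, 6, 15}
Then, (A ∩ B) ∩ C = {2, 3, 5, 6, 15}

{2, 3, 5, 6, 15}


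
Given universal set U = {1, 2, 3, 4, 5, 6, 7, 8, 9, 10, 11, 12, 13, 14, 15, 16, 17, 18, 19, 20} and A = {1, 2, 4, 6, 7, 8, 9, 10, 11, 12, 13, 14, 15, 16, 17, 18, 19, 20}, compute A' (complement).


Universal set U = {1, 2, 3, 4, 5, 6, 7, 8, 9, 10, 11, 12, 13, 14, 15, 16, 17, 18, 19, 20}
Set A = {1, 2, 4, 6, 7, 8, 9, 10, 11, 12, 13, 14, 15, 16, 17, 18, 19, 20}
A' = U \ A = elements in U but not in A
Checking each element of U:
1 (in A, exclude), 2 (in A, exclude), 3 (not in A, include), 4 (in A, exclude), 5 (not in A, include), 6 (in A, exclude), 7 (in A, exclude), 8 (in A, exclude), 9 (in A, exclude), 10 (in A, exclude), 11 (in A, exclude), 12 (in A, exclude), 13 (in A, exclude), 14 (in A, exclude), 15 (in A, exclude), 16 (in A, exclude), 17 (in A, exclude), 18 (in A, exclude), 19 (in A, exclude), 20 (in A, exclude)
A' = {3, 5}

{3, 5}


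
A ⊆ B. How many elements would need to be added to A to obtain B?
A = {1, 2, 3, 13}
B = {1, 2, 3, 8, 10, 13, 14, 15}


Set A = {1, 2, 3, 13}, |A| = 4
Set B = {1, 2, 3, 8, 10, 13, 14, 15}, |B| = 8
Since A ⊆ B: B \ A = {8, 10, 14, 15}
|B| - |A| = 8 - 4 = 4

4


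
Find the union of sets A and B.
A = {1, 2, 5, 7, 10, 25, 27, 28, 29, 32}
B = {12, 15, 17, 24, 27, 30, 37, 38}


Set A = {1, 2, 5, 7, 10, 25, 27, 28, 29, 32}
Set B = {12, 15, 17, 24, 27, 30, 37, 38}
A ∪ B includes all elements in either set.
Elements from A: {1, 2, 5, 7, 10, 25, 27, 28, 29, 32}
Elements from B not already included: {12, 15, 17, 24, 30, 37, 38}
A ∪ B = {1, 2, 5, 7, 10, 12, 15, 17, 24, 25, 27, 28, 29, 30, 32, 37, 38}

{1, 2, 5, 7, 10, 12, 15, 17, 24, 25, 27, 28, 29, 30, 32, 37, 38}


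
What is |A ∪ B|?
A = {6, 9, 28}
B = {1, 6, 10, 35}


Set A = {6, 9, 28}, |A| = 3
Set B = {1, 6, 10, 35}, |B| = 4
A ∩ B = {6}, |A ∩ B| = 1
|A ∪ B| = |A| + |B| - |A ∩ B| = 3 + 4 - 1 = 6

6


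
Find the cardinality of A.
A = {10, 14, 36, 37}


Set A = {10, 14, 36, 37}
Listing elements: 10, 14, 36, 37
Counting: 4 elements
|A| = 4

4


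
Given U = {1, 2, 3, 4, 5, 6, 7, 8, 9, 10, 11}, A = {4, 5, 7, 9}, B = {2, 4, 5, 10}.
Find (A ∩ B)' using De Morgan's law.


U = {1, 2, 3, 4, 5, 6, 7, 8, 9, 10, 11}
A = {4, 5, 7, 9}, B = {2, 4, 5, 10}
A ∩ B = {4, 5}
(A ∩ B)' = U \ (A ∩ B) = {1, 2, 3, 6, 7, 8, 9, 10, 11}
Verification via A' ∪ B': A' = {1, 2, 3, 6, 8, 10, 11}, B' = {1, 3, 6, 7, 8, 9, 11}
A' ∪ B' = {1, 2, 3, 6, 7, 8, 9, 10, 11} ✓

{1, 2, 3, 6, 7, 8, 9, 10, 11}


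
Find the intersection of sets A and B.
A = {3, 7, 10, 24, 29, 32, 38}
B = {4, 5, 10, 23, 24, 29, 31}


Set A = {3, 7, 10, 24, 29, 32, 38}
Set B = {4, 5, 10, 23, 24, 29, 31}
A ∩ B includes only elements in both sets.
Check each element of A against B:
3 ✗, 7 ✗, 10 ✓, 24 ✓, 29 ✓, 32 ✗, 38 ✗
A ∩ B = {10, 24, 29}

{10, 24, 29}


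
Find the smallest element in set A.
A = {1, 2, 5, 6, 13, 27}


Set A = {1, 2, 5, 6, 13, 27}
Elements in ascending order: 1, 2, 5, 6, 13, 27
The smallest element is 1.

1


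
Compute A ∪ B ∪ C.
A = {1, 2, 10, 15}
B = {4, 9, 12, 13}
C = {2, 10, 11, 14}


Set A = {1, 2, 10, 15}
Set B = {4, 9, 12, 13}
Set C = {2, 10, 11, 14}
First, A ∪ B = {1, 2, 4, 9, 10, 12, 13, 15}
Then, (A ∪ B) ∪ C = {1, 2, 4, 9, 10, 11, 12, 13, 14, 15}

{1, 2, 4, 9, 10, 11, 12, 13, 14, 15}


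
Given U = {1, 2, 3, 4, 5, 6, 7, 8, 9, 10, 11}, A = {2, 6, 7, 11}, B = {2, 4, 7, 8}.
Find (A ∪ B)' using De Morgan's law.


U = {1, 2, 3, 4, 5, 6, 7, 8, 9, 10, 11}
A = {2, 6, 7, 11}, B = {2, 4, 7, 8}
A ∪ B = {2, 4, 6, 7, 8, 11}
(A ∪ B)' = U \ (A ∪ B) = {1, 3, 5, 9, 10}
Verification via A' ∩ B': A' = {1, 3, 4, 5, 8, 9, 10}, B' = {1, 3, 5, 6, 9, 10, 11}
A' ∩ B' = {1, 3, 5, 9, 10} ✓

{1, 3, 5, 9, 10}


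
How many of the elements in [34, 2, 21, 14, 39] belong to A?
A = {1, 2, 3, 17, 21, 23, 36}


Set A = {1, 2, 3, 17, 21, 23, 36}
Candidates: [34, 2, 21, 14, 39]
Check each candidate:
34 ∉ A, 2 ∈ A, 21 ∈ A, 14 ∉ A, 39 ∉ A
Count of candidates in A: 2

2


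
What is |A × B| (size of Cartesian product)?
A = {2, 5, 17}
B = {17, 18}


Set A = {2, 5, 17} has 3 elements.
Set B = {17, 18} has 2 elements.
|A × B| = |A| × |B| = 3 × 2 = 6

6


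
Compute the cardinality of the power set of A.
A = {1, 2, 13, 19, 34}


Set A = {1, 2, 13, 19, 34}
|A| = 5
The power set P(A) contains all subsets of A.
|P(A)| = 2^|A| = 2^5 = 32

32


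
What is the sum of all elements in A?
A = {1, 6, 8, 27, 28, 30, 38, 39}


Set A = {1, 6, 8, 27, 28, 30, 38, 39}
Sum = 1 + 6 + 8 + 27 + 28 + 30 + 38 + 39 = 177

177


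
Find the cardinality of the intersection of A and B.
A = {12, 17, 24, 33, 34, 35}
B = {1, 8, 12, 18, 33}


Set A = {12, 17, 24, 33, 34, 35}
Set B = {1, 8, 12, 18, 33}
A ∩ B = {12, 33}
|A ∩ B| = 2

2


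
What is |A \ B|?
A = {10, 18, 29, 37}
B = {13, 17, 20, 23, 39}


Set A = {10, 18, 29, 37}
Set B = {13, 17, 20, 23, 39}
A \ B = {10, 18, 29, 37}
|A \ B| = 4

4


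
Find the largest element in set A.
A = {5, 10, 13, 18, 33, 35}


Set A = {5, 10, 13, 18, 33, 35}
Elements in ascending order: 5, 10, 13, 18, 33, 35
The largest element is 35.

35


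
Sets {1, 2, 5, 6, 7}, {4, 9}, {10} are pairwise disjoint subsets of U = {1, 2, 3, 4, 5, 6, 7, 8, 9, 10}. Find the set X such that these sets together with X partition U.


U = {1, 2, 3, 4, 5, 6, 7, 8, 9, 10}
Shown blocks: {1, 2, 5, 6, 7}, {4, 9}, {10}
A partition's blocks are pairwise disjoint and cover U, so the missing block = U \ (union of shown blocks).
Union of shown blocks: {1, 2, 4, 5, 6, 7, 9, 10}
Missing block = U \ (union) = {3, 8}

{3, 8}


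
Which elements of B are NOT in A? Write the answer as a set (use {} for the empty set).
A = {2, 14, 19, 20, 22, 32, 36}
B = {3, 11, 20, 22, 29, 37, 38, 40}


Set A = {2, 14, 19, 20, 22, 32, 36}
Set B = {3, 11, 20, 22, 29, 37, 38, 40}
Check each element of B against A:
3 ∉ A (include), 11 ∉ A (include), 20 ∈ A, 22 ∈ A, 29 ∉ A (include), 37 ∉ A (include), 38 ∉ A (include), 40 ∉ A (include)
Elements of B not in A: {3, 11, 29, 37, 38, 40}

{3, 11, 29, 37, 38, 40}


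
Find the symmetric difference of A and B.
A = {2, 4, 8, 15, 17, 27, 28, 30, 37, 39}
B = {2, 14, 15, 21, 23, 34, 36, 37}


Set A = {2, 4, 8, 15, 17, 27, 28, 30, 37, 39}
Set B = {2, 14, 15, 21, 23, 34, 36, 37}
A △ B = (A \ B) ∪ (B \ A)
Elements in A but not B: {4, 8, 17, 27, 28, 30, 39}
Elements in B but not A: {14, 21, 23, 34, 36}
A △ B = {4, 8, 14, 17, 21, 23, 27, 28, 30, 34, 36, 39}

{4, 8, 14, 17, 21, 23, 27, 28, 30, 34, 36, 39}


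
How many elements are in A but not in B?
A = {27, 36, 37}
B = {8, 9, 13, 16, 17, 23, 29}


Set A = {27, 36, 37}
Set B = {8, 9, 13, 16, 17, 23, 29}
A \ B = {27, 36, 37}
|A \ B| = 3

3


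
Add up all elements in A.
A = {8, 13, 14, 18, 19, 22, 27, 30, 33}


Set A = {8, 13, 14, 18, 19, 22, 27, 30, 33}
Sum = 8 + 13 + 14 + 18 + 19 + 22 + 27 + 30 + 33 = 184

184


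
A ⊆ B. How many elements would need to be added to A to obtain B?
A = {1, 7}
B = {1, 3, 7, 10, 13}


Set A = {1, 7}, |A| = 2
Set B = {1, 3, 7, 10, 13}, |B| = 5
Since A ⊆ B: B \ A = {3, 10, 13}
|B| - |A| = 5 - 2 = 3

3


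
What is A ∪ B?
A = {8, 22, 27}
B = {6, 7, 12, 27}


Set A = {8, 22, 27}
Set B = {6, 7, 12, 27}
A ∪ B includes all elements in either set.
Elements from A: {8, 22, 27}
Elements from B not already included: {6, 7, 12}
A ∪ B = {6, 7, 8, 12, 22, 27}

{6, 7, 8, 12, 22, 27}


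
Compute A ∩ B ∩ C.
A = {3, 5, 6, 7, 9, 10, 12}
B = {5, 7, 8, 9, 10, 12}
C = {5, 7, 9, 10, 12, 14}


Set A = {3, 5, 6, 7, 9, 10, 12}
Set B = {5, 7, 8, 9, 10, 12}
Set C = {5, 7, 9, 10, 12, 14}
First, A ∩ B = {5, 7, 9, 10, 12}
Then, (A ∩ B) ∩ C = {5, 7, 9, 10, 12}

{5, 7, 9, 10, 12}


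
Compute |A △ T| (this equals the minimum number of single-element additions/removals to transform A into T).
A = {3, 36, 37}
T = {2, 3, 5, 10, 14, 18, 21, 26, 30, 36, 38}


Set A = {3, 36, 37}
Set T = {2, 3, 5, 10, 14, 18, 21, 26, 30, 36, 38}
Elements to remove from A (in A, not in T): {37} → 1 removals
Elements to add to A (in T, not in A): {2, 5, 10, 14, 18, 21, 26, 30, 38} → 9 additions
Total edits = 1 + 9 = 10

10


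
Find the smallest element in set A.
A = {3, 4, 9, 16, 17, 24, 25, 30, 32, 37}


Set A = {3, 4, 9, 16, 17, 24, 25, 30, 32, 37}
Elements in ascending order: 3, 4, 9, 16, 17, 24, 25, 30, 32, 37
The smallest element is 3.

3


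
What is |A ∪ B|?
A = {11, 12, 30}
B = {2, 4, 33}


Set A = {11, 12, 30}, |A| = 3
Set B = {2, 4, 33}, |B| = 3
A ∩ B = {}, |A ∩ B| = 0
|A ∪ B| = |A| + |B| - |A ∩ B| = 3 + 3 - 0 = 6

6


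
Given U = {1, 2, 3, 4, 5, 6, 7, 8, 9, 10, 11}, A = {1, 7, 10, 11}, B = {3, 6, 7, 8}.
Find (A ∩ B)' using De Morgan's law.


U = {1, 2, 3, 4, 5, 6, 7, 8, 9, 10, 11}
A = {1, 7, 10, 11}, B = {3, 6, 7, 8}
A ∩ B = {7}
(A ∩ B)' = U \ (A ∩ B) = {1, 2, 3, 4, 5, 6, 8, 9, 10, 11}
Verification via A' ∪ B': A' = {2, 3, 4, 5, 6, 8, 9}, B' = {1, 2, 4, 5, 9, 10, 11}
A' ∪ B' = {1, 2, 3, 4, 5, 6, 8, 9, 10, 11} ✓

{1, 2, 3, 4, 5, 6, 8, 9, 10, 11}


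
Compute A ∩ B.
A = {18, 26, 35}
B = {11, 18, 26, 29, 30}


Set A = {18, 26, 35}
Set B = {11, 18, 26, 29, 30}
A ∩ B includes only elements in both sets.
Check each element of A against B:
18 ✓, 26 ✓, 35 ✗
A ∩ B = {18, 26}

{18, 26}


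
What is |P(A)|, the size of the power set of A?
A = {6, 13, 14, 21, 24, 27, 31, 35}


Set A = {6, 13, 14, 21, 24, 27, 31, 35}
|A| = 8
The power set P(A) contains all subsets of A.
|P(A)| = 2^|A| = 2^8 = 256

256


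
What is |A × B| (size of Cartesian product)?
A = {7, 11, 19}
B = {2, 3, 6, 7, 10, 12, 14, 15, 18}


Set A = {7, 11, 19} has 3 elements.
Set B = {2, 3, 6, 7, 10, 12, 14, 15, 18} has 9 elements.
|A × B| = |A| × |B| = 3 × 9 = 27

27


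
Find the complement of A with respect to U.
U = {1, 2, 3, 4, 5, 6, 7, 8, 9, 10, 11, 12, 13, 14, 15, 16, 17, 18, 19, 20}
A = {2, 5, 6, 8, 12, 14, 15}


Universal set U = {1, 2, 3, 4, 5, 6, 7, 8, 9, 10, 11, 12, 13, 14, 15, 16, 17, 18, 19, 20}
Set A = {2, 5, 6, 8, 12, 14, 15}
A' = U \ A = elements in U but not in A
Checking each element of U:
1 (not in A, include), 2 (in A, exclude), 3 (not in A, include), 4 (not in A, include), 5 (in A, exclude), 6 (in A, exclude), 7 (not in A, include), 8 (in A, exclude), 9 (not in A, include), 10 (not in A, include), 11 (not in A, include), 12 (in A, exclude), 13 (not in A, include), 14 (in A, exclude), 15 (in A, exclude), 16 (not in A, include), 17 (not in A, include), 18 (not in A, include), 19 (not in A, include), 20 (not in A, include)
A' = {1, 3, 4, 7, 9, 10, 11, 13, 16, 17, 18, 19, 20}

{1, 3, 4, 7, 9, 10, 11, 13, 16, 17, 18, 19, 20}


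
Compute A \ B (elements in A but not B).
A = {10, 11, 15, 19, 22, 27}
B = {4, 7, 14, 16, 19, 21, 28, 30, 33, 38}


Set A = {10, 11, 15, 19, 22, 27}
Set B = {4, 7, 14, 16, 19, 21, 28, 30, 33, 38}
A \ B includes elements in A that are not in B.
Check each element of A:
10 (not in B, keep), 11 (not in B, keep), 15 (not in B, keep), 19 (in B, remove), 22 (not in B, keep), 27 (not in B, keep)
A \ B = {10, 11, 15, 22, 27}

{10, 11, 15, 22, 27}


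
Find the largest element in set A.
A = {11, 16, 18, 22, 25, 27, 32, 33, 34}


Set A = {11, 16, 18, 22, 25, 27, 32, 33, 34}
Elements in ascending order: 11, 16, 18, 22, 25, 27, 32, 33, 34
The largest element is 34.

34


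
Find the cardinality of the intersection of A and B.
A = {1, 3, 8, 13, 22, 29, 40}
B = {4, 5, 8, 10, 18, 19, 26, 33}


Set A = {1, 3, 8, 13, 22, 29, 40}
Set B = {4, 5, 8, 10, 18, 19, 26, 33}
A ∩ B = {8}
|A ∩ B| = 1

1


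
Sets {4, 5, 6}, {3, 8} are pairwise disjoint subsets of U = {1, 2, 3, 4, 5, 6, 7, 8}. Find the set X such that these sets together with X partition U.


U = {1, 2, 3, 4, 5, 6, 7, 8}
Shown blocks: {4, 5, 6}, {3, 8}
A partition's blocks are pairwise disjoint and cover U, so the missing block = U \ (union of shown blocks).
Union of shown blocks: {3, 4, 5, 6, 8}
Missing block = U \ (union) = {1, 2, 7}

{1, 2, 7}


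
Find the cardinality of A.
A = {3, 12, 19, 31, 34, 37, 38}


Set A = {3, 12, 19, 31, 34, 37, 38}
Listing elements: 3, 12, 19, 31, 34, 37, 38
Counting: 7 elements
|A| = 7

7


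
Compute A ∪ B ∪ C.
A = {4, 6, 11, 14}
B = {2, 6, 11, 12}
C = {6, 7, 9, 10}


Set A = {4, 6, 11, 14}
Set B = {2, 6, 11, 12}
Set C = {6, 7, 9, 10}
First, A ∪ B = {2, 4, 6, 11, 12, 14}
Then, (A ∪ B) ∪ C = {2, 4, 6, 7, 9, 10, 11, 12, 14}

{2, 4, 6, 7, 9, 10, 11, 12, 14}


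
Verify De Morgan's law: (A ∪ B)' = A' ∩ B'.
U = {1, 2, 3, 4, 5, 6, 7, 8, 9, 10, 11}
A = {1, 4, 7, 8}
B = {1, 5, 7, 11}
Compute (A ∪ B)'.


U = {1, 2, 3, 4, 5, 6, 7, 8, 9, 10, 11}
A = {1, 4, 7, 8}, B = {1, 5, 7, 11}
A ∪ B = {1, 4, 5, 7, 8, 11}
(A ∪ B)' = U \ (A ∪ B) = {2, 3, 6, 9, 10}
Verification via A' ∩ B': A' = {2, 3, 5, 6, 9, 10, 11}, B' = {2, 3, 4, 6, 8, 9, 10}
A' ∩ B' = {2, 3, 6, 9, 10} ✓

{2, 3, 6, 9, 10}


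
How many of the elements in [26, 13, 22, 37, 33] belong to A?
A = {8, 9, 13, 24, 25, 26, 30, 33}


Set A = {8, 9, 13, 24, 25, 26, 30, 33}
Candidates: [26, 13, 22, 37, 33]
Check each candidate:
26 ∈ A, 13 ∈ A, 22 ∉ A, 37 ∉ A, 33 ∈ A
Count of candidates in A: 3

3


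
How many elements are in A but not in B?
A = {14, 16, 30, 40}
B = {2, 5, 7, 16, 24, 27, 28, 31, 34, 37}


Set A = {14, 16, 30, 40}
Set B = {2, 5, 7, 16, 24, 27, 28, 31, 34, 37}
A \ B = {14, 30, 40}
|A \ B| = 3

3


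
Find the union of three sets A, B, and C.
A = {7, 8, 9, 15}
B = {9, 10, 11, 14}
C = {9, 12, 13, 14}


Set A = {7, 8, 9, 15}
Set B = {9, 10, 11, 14}
Set C = {9, 12, 13, 14}
First, A ∪ B = {7, 8, 9, 10, 11, 14, 15}
Then, (A ∪ B) ∪ C = {7, 8, 9, 10, 11, 12, 13, 14, 15}

{7, 8, 9, 10, 11, 12, 13, 14, 15}


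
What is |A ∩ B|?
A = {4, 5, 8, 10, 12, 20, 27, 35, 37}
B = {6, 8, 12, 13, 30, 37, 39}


Set A = {4, 5, 8, 10, 12, 20, 27, 35, 37}
Set B = {6, 8, 12, 13, 30, 37, 39}
A ∩ B = {8, 12, 37}
|A ∩ B| = 3

3


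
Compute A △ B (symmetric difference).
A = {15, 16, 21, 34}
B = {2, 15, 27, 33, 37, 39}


Set A = {15, 16, 21, 34}
Set B = {2, 15, 27, 33, 37, 39}
A △ B = (A \ B) ∪ (B \ A)
Elements in A but not B: {16, 21, 34}
Elements in B but not A: {2, 27, 33, 37, 39}
A △ B = {2, 16, 21, 27, 33, 34, 37, 39}

{2, 16, 21, 27, 33, 34, 37, 39}


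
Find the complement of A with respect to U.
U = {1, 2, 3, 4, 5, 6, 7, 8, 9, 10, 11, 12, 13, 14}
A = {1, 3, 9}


Universal set U = {1, 2, 3, 4, 5, 6, 7, 8, 9, 10, 11, 12, 13, 14}
Set A = {1, 3, 9}
A' = U \ A = elements in U but not in A
Checking each element of U:
1 (in A, exclude), 2 (not in A, include), 3 (in A, exclude), 4 (not in A, include), 5 (not in A, include), 6 (not in A, include), 7 (not in A, include), 8 (not in A, include), 9 (in A, exclude), 10 (not in A, include), 11 (not in A, include), 12 (not in A, include), 13 (not in A, include), 14 (not in A, include)
A' = {2, 4, 5, 6, 7, 8, 10, 11, 12, 13, 14}

{2, 4, 5, 6, 7, 8, 10, 11, 12, 13, 14}


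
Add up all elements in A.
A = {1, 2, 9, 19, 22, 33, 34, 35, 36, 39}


Set A = {1, 2, 9, 19, 22, 33, 34, 35, 36, 39}
Sum = 1 + 2 + 9 + 19 + 22 + 33 + 34 + 35 + 36 + 39 = 230

230


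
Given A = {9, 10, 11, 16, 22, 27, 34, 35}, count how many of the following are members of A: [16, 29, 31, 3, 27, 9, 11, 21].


Set A = {9, 10, 11, 16, 22, 27, 34, 35}
Candidates: [16, 29, 31, 3, 27, 9, 11, 21]
Check each candidate:
16 ∈ A, 29 ∉ A, 31 ∉ A, 3 ∉ A, 27 ∈ A, 9 ∈ A, 11 ∈ A, 21 ∉ A
Count of candidates in A: 4

4


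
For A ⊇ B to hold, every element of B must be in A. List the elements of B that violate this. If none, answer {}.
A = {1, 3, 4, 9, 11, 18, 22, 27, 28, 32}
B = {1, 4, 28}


Set A = {1, 3, 4, 9, 11, 18, 22, 27, 28, 32}
Set B = {1, 4, 28}
Check each element of B against A:
1 ∈ A, 4 ∈ A, 28 ∈ A
Elements of B not in A: {}

{}


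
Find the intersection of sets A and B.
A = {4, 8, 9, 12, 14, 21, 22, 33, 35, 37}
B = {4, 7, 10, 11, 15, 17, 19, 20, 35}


Set A = {4, 8, 9, 12, 14, 21, 22, 33, 35, 37}
Set B = {4, 7, 10, 11, 15, 17, 19, 20, 35}
A ∩ B includes only elements in both sets.
Check each element of A against B:
4 ✓, 8 ✗, 9 ✗, 12 ✗, 14 ✗, 21 ✗, 22 ✗, 33 ✗, 35 ✓, 37 ✗
A ∩ B = {4, 35}

{4, 35}


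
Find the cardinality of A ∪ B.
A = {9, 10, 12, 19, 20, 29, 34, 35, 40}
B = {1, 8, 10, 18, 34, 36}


Set A = {9, 10, 12, 19, 20, 29, 34, 35, 40}, |A| = 9
Set B = {1, 8, 10, 18, 34, 36}, |B| = 6
A ∩ B = {10, 34}, |A ∩ B| = 2
|A ∪ B| = |A| + |B| - |A ∩ B| = 9 + 6 - 2 = 13

13


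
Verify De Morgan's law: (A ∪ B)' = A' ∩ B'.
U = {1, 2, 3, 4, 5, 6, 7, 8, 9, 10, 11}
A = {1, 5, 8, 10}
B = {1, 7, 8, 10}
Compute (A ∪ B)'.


U = {1, 2, 3, 4, 5, 6, 7, 8, 9, 10, 11}
A = {1, 5, 8, 10}, B = {1, 7, 8, 10}
A ∪ B = {1, 5, 7, 8, 10}
(A ∪ B)' = U \ (A ∪ B) = {2, 3, 4, 6, 9, 11}
Verification via A' ∩ B': A' = {2, 3, 4, 6, 7, 9, 11}, B' = {2, 3, 4, 5, 6, 9, 11}
A' ∩ B' = {2, 3, 4, 6, 9, 11} ✓

{2, 3, 4, 6, 9, 11}


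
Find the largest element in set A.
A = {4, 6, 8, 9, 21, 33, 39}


Set A = {4, 6, 8, 9, 21, 33, 39}
Elements in ascending order: 4, 6, 8, 9, 21, 33, 39
The largest element is 39.

39


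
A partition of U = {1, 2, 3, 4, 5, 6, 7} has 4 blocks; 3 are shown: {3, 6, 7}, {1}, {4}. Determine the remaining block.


U = {1, 2, 3, 4, 5, 6, 7}
Shown blocks: {3, 6, 7}, {1}, {4}
A partition's blocks are pairwise disjoint and cover U, so the missing block = U \ (union of shown blocks).
Union of shown blocks: {1, 3, 4, 6, 7}
Missing block = U \ (union) = {2, 5}

{2, 5}


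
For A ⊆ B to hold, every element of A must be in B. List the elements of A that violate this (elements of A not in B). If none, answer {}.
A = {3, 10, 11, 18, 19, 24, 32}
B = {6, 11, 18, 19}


Set A = {3, 10, 11, 18, 19, 24, 32}
Set B = {6, 11, 18, 19}
Check each element of A against B:
3 ∉ B (include), 10 ∉ B (include), 11 ∈ B, 18 ∈ B, 19 ∈ B, 24 ∉ B (include), 32 ∉ B (include)
Elements of A not in B: {3, 10, 24, 32}

{3, 10, 24, 32}


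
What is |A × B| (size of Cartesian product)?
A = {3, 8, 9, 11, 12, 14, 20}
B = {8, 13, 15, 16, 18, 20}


Set A = {3, 8, 9, 11, 12, 14, 20} has 7 elements.
Set B = {8, 13, 15, 16, 18, 20} has 6 elements.
|A × B| = |A| × |B| = 7 × 6 = 42

42


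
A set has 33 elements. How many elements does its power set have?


The set has 33 elements.
The power set contains all possible subsets.
|P(A)| = 2^|A| = 2^33 = 8589934592

8589934592


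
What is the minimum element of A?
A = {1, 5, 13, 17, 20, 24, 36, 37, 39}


Set A = {1, 5, 13, 17, 20, 24, 36, 37, 39}
Elements in ascending order: 1, 5, 13, 17, 20, 24, 36, 37, 39
The smallest element is 1.

1


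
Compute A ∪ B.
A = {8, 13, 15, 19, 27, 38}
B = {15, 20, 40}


Set A = {8, 13, 15, 19, 27, 38}
Set B = {15, 20, 40}
A ∪ B includes all elements in either set.
Elements from A: {8, 13, 15, 19, 27, 38}
Elements from B not already included: {20, 40}
A ∪ B = {8, 13, 15, 19, 20, 27, 38, 40}

{8, 13, 15, 19, 20, 27, 38, 40}


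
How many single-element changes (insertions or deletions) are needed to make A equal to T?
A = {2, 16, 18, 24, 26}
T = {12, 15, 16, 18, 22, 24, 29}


Set A = {2, 16, 18, 24, 26}
Set T = {12, 15, 16, 18, 22, 24, 29}
Elements to remove from A (in A, not in T): {2, 26} → 2 removals
Elements to add to A (in T, not in A): {12, 15, 22, 29} → 4 additions
Total edits = 2 + 4 = 6

6


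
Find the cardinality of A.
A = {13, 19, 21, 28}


Set A = {13, 19, 21, 28}
Listing elements: 13, 19, 21, 28
Counting: 4 elements
|A| = 4

4


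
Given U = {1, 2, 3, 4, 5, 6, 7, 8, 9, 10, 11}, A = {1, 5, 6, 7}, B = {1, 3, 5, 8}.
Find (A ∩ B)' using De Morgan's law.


U = {1, 2, 3, 4, 5, 6, 7, 8, 9, 10, 11}
A = {1, 5, 6, 7}, B = {1, 3, 5, 8}
A ∩ B = {1, 5}
(A ∩ B)' = U \ (A ∩ B) = {2, 3, 4, 6, 7, 8, 9, 10, 11}
Verification via A' ∪ B': A' = {2, 3, 4, 8, 9, 10, 11}, B' = {2, 4, 6, 7, 9, 10, 11}
A' ∪ B' = {2, 3, 4, 6, 7, 8, 9, 10, 11} ✓

{2, 3, 4, 6, 7, 8, 9, 10, 11}


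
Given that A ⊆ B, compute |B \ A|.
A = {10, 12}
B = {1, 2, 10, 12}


Set A = {10, 12}, |A| = 2
Set B = {1, 2, 10, 12}, |B| = 4
Since A ⊆ B: B \ A = {1, 2}
|B| - |A| = 4 - 2 = 2

2


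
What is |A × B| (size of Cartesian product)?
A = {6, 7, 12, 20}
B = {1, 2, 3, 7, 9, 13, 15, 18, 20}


Set A = {6, 7, 12, 20} has 4 elements.
Set B = {1, 2, 3, 7, 9, 13, 15, 18, 20} has 9 elements.
|A × B| = |A| × |B| = 4 × 9 = 36

36


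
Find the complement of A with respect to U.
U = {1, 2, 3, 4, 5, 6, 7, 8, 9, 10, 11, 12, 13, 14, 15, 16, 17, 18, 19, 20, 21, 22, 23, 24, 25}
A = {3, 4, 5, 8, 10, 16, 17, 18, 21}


Universal set U = {1, 2, 3, 4, 5, 6, 7, 8, 9, 10, 11, 12, 13, 14, 15, 16, 17, 18, 19, 20, 21, 22, 23, 24, 25}
Set A = {3, 4, 5, 8, 10, 16, 17, 18, 21}
A' = U \ A = elements in U but not in A
Checking each element of U:
1 (not in A, include), 2 (not in A, include), 3 (in A, exclude), 4 (in A, exclude), 5 (in A, exclude), 6 (not in A, include), 7 (not in A, include), 8 (in A, exclude), 9 (not in A, include), 10 (in A, exclude), 11 (not in A, include), 12 (not in A, include), 13 (not in A, include), 14 (not in A, include), 15 (not in A, include), 16 (in A, exclude), 17 (in A, exclude), 18 (in A, exclude), 19 (not in A, include), 20 (not in A, include), 21 (in A, exclude), 22 (not in A, include), 23 (not in A, include), 24 (not in A, include), 25 (not in A, include)
A' = {1, 2, 6, 7, 9, 11, 12, 13, 14, 15, 19, 20, 22, 23, 24, 25}

{1, 2, 6, 7, 9, 11, 12, 13, 14, 15, 19, 20, 22, 23, 24, 25}


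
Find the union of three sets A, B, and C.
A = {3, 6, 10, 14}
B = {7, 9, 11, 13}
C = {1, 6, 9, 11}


Set A = {3, 6, 10, 14}
Set B = {7, 9, 11, 13}
Set C = {1, 6, 9, 11}
First, A ∪ B = {3, 6, 7, 9, 10, 11, 13, 14}
Then, (A ∪ B) ∪ C = {1, 3, 6, 7, 9, 10, 11, 13, 14}

{1, 3, 6, 7, 9, 10, 11, 13, 14}


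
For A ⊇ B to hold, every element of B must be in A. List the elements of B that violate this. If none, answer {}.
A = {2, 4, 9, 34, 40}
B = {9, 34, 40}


Set A = {2, 4, 9, 34, 40}
Set B = {9, 34, 40}
Check each element of B against A:
9 ∈ A, 34 ∈ A, 40 ∈ A
Elements of B not in A: {}

{}


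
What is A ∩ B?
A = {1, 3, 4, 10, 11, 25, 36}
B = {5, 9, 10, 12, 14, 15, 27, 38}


Set A = {1, 3, 4, 10, 11, 25, 36}
Set B = {5, 9, 10, 12, 14, 15, 27, 38}
A ∩ B includes only elements in both sets.
Check each element of A against B:
1 ✗, 3 ✗, 4 ✗, 10 ✓, 11 ✗, 25 ✗, 36 ✗
A ∩ B = {10}

{10}


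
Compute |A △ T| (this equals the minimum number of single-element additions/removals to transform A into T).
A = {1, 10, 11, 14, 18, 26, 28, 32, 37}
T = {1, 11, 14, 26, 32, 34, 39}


Set A = {1, 10, 11, 14, 18, 26, 28, 32, 37}
Set T = {1, 11, 14, 26, 32, 34, 39}
Elements to remove from A (in A, not in T): {10, 18, 28, 37} → 4 removals
Elements to add to A (in T, not in A): {34, 39} → 2 additions
Total edits = 4 + 2 = 6

6


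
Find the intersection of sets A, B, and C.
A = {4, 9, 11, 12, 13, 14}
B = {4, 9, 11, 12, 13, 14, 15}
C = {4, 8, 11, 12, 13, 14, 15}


Set A = {4, 9, 11, 12, 13, 14}
Set B = {4, 9, 11, 12, 13, 14, 15}
Set C = {4, 8, 11, 12, 13, 14, 15}
First, A ∩ B = {4, 9, 11, 12, 13, 14}
Then, (A ∩ B) ∩ C = {4, 11, 12, 13, 14}

{4, 11, 12, 13, 14}


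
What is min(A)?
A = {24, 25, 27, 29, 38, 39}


Set A = {24, 25, 27, 29, 38, 39}
Elements in ascending order: 24, 25, 27, 29, 38, 39
The smallest element is 24.

24


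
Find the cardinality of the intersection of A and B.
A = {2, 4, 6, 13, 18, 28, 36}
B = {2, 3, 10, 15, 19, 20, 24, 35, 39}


Set A = {2, 4, 6, 13, 18, 28, 36}
Set B = {2, 3, 10, 15, 19, 20, 24, 35, 39}
A ∩ B = {2}
|A ∩ B| = 1

1


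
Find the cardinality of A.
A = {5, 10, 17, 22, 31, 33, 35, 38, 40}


Set A = {5, 10, 17, 22, 31, 33, 35, 38, 40}
Listing elements: 5, 10, 17, 22, 31, 33, 35, 38, 40
Counting: 9 elements
|A| = 9

9


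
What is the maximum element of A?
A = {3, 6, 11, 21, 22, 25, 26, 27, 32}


Set A = {3, 6, 11, 21, 22, 25, 26, 27, 32}
Elements in ascending order: 3, 6, 11, 21, 22, 25, 26, 27, 32
The largest element is 32.

32


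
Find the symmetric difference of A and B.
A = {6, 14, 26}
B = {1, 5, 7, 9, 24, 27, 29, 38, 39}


Set A = {6, 14, 26}
Set B = {1, 5, 7, 9, 24, 27, 29, 38, 39}
A △ B = (A \ B) ∪ (B \ A)
Elements in A but not B: {6, 14, 26}
Elements in B but not A: {1, 5, 7, 9, 24, 27, 29, 38, 39}
A △ B = {1, 5, 6, 7, 9, 14, 24, 26, 27, 29, 38, 39}

{1, 5, 6, 7, 9, 14, 24, 26, 27, 29, 38, 39}


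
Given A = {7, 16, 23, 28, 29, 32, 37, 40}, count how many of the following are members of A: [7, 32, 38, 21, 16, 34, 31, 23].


Set A = {7, 16, 23, 28, 29, 32, 37, 40}
Candidates: [7, 32, 38, 21, 16, 34, 31, 23]
Check each candidate:
7 ∈ A, 32 ∈ A, 38 ∉ A, 21 ∉ A, 16 ∈ A, 34 ∉ A, 31 ∉ A, 23 ∈ A
Count of candidates in A: 4

4


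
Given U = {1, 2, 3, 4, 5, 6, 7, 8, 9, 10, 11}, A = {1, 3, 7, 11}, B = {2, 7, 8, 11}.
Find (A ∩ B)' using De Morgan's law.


U = {1, 2, 3, 4, 5, 6, 7, 8, 9, 10, 11}
A = {1, 3, 7, 11}, B = {2, 7, 8, 11}
A ∩ B = {7, 11}
(A ∩ B)' = U \ (A ∩ B) = {1, 2, 3, 4, 5, 6, 8, 9, 10}
Verification via A' ∪ B': A' = {2, 4, 5, 6, 8, 9, 10}, B' = {1, 3, 4, 5, 6, 9, 10}
A' ∪ B' = {1, 2, 3, 4, 5, 6, 8, 9, 10} ✓

{1, 2, 3, 4, 5, 6, 8, 9, 10}


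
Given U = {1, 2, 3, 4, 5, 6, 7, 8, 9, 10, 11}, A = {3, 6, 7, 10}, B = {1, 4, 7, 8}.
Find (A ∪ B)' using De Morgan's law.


U = {1, 2, 3, 4, 5, 6, 7, 8, 9, 10, 11}
A = {3, 6, 7, 10}, B = {1, 4, 7, 8}
A ∪ B = {1, 3, 4, 6, 7, 8, 10}
(A ∪ B)' = U \ (A ∪ B) = {2, 5, 9, 11}
Verification via A' ∩ B': A' = {1, 2, 4, 5, 8, 9, 11}, B' = {2, 3, 5, 6, 9, 10, 11}
A' ∩ B' = {2, 5, 9, 11} ✓

{2, 5, 9, 11}


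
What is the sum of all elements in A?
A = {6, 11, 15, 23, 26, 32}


Set A = {6, 11, 15, 23, 26, 32}
Sum = 6 + 11 + 15 + 23 + 26 + 32 = 113

113


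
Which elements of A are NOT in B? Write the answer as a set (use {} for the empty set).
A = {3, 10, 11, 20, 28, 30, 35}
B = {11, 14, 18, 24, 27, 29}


Set A = {3, 10, 11, 20, 28, 30, 35}
Set B = {11, 14, 18, 24, 27, 29}
Check each element of A against B:
3 ∉ B (include), 10 ∉ B (include), 11 ∈ B, 20 ∉ B (include), 28 ∉ B (include), 30 ∉ B (include), 35 ∉ B (include)
Elements of A not in B: {3, 10, 20, 28, 30, 35}

{3, 10, 20, 28, 30, 35}


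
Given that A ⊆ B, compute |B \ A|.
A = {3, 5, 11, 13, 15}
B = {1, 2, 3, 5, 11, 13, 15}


Set A = {3, 5, 11, 13, 15}, |A| = 5
Set B = {1, 2, 3, 5, 11, 13, 15}, |B| = 7
Since A ⊆ B: B \ A = {1, 2}
|B| - |A| = 7 - 5 = 2

2


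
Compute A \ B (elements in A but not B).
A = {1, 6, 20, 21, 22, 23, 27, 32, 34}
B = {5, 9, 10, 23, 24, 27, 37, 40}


Set A = {1, 6, 20, 21, 22, 23, 27, 32, 34}
Set B = {5, 9, 10, 23, 24, 27, 37, 40}
A \ B includes elements in A that are not in B.
Check each element of A:
1 (not in B, keep), 6 (not in B, keep), 20 (not in B, keep), 21 (not in B, keep), 22 (not in B, keep), 23 (in B, remove), 27 (in B, remove), 32 (not in B, keep), 34 (not in B, keep)
A \ B = {1, 6, 20, 21, 22, 32, 34}

{1, 6, 20, 21, 22, 32, 34}


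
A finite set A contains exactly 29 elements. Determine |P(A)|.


The set has 29 elements.
The power set contains all possible subsets.
|P(A)| = 2^|A| = 2^29 = 536870912

536870912


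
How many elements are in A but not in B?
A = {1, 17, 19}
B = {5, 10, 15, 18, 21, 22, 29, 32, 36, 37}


Set A = {1, 17, 19}
Set B = {5, 10, 15, 18, 21, 22, 29, 32, 36, 37}
A \ B = {1, 17, 19}
|A \ B| = 3

3


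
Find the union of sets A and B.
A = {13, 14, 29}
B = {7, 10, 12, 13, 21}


Set A = {13, 14, 29}
Set B = {7, 10, 12, 13, 21}
A ∪ B includes all elements in either set.
Elements from A: {13, 14, 29}
Elements from B not already included: {7, 10, 12, 21}
A ∪ B = {7, 10, 12, 13, 14, 21, 29}

{7, 10, 12, 13, 14, 21, 29}


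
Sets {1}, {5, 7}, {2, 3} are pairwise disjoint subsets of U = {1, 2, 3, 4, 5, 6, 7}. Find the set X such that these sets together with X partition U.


U = {1, 2, 3, 4, 5, 6, 7}
Shown blocks: {1}, {5, 7}, {2, 3}
A partition's blocks are pairwise disjoint and cover U, so the missing block = U \ (union of shown blocks).
Union of shown blocks: {1, 2, 3, 5, 7}
Missing block = U \ (union) = {4, 6}

{4, 6}


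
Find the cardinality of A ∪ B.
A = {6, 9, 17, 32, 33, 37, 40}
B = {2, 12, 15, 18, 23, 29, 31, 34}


Set A = {6, 9, 17, 32, 33, 37, 40}, |A| = 7
Set B = {2, 12, 15, 18, 23, 29, 31, 34}, |B| = 8
A ∩ B = {}, |A ∩ B| = 0
|A ∪ B| = |A| + |B| - |A ∩ B| = 7 + 8 - 0 = 15

15


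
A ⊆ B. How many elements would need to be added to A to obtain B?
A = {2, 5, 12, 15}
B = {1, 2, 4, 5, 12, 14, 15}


Set A = {2, 5, 12, 15}, |A| = 4
Set B = {1, 2, 4, 5, 12, 14, 15}, |B| = 7
Since A ⊆ B: B \ A = {1, 4, 14}
|B| - |A| = 7 - 4 = 3

3


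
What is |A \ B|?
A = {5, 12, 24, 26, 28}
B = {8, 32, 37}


Set A = {5, 12, 24, 26, 28}
Set B = {8, 32, 37}
A \ B = {5, 12, 24, 26, 28}
|A \ B| = 5

5


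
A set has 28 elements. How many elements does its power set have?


The set has 28 elements.
The power set contains all possible subsets.
|P(A)| = 2^|A| = 2^28 = 268435456

268435456


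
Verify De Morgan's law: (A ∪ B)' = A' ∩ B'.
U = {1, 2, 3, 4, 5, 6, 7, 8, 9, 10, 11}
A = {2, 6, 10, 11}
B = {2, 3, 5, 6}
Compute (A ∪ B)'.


U = {1, 2, 3, 4, 5, 6, 7, 8, 9, 10, 11}
A = {2, 6, 10, 11}, B = {2, 3, 5, 6}
A ∪ B = {2, 3, 5, 6, 10, 11}
(A ∪ B)' = U \ (A ∪ B) = {1, 4, 7, 8, 9}
Verification via A' ∩ B': A' = {1, 3, 4, 5, 7, 8, 9}, B' = {1, 4, 7, 8, 9, 10, 11}
A' ∩ B' = {1, 4, 7, 8, 9} ✓

{1, 4, 7, 8, 9}


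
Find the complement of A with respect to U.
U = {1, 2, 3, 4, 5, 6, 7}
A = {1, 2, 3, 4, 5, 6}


Universal set U = {1, 2, 3, 4, 5, 6, 7}
Set A = {1, 2, 3, 4, 5, 6}
A' = U \ A = elements in U but not in A
Checking each element of U:
1 (in A, exclude), 2 (in A, exclude), 3 (in A, exclude), 4 (in A, exclude), 5 (in A, exclude), 6 (in A, exclude), 7 (not in A, include)
A' = {7}

{7}


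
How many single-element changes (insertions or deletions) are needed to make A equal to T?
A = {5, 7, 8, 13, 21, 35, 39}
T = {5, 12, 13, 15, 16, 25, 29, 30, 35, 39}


Set A = {5, 7, 8, 13, 21, 35, 39}
Set T = {5, 12, 13, 15, 16, 25, 29, 30, 35, 39}
Elements to remove from A (in A, not in T): {7, 8, 21} → 3 removals
Elements to add to A (in T, not in A): {12, 15, 16, 25, 29, 30} → 6 additions
Total edits = 3 + 6 = 9

9


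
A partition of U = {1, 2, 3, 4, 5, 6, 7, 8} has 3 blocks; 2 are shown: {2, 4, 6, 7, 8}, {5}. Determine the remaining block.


U = {1, 2, 3, 4, 5, 6, 7, 8}
Shown blocks: {2, 4, 6, 7, 8}, {5}
A partition's blocks are pairwise disjoint and cover U, so the missing block = U \ (union of shown blocks).
Union of shown blocks: {2, 4, 5, 6, 7, 8}
Missing block = U \ (union) = {1, 3}

{1, 3}


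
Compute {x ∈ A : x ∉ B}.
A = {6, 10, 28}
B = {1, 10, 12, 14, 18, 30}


Set A = {6, 10, 28}
Set B = {1, 10, 12, 14, 18, 30}
Check each element of A against B:
6 ∉ B (include), 10 ∈ B, 28 ∉ B (include)
Elements of A not in B: {6, 28}

{6, 28}


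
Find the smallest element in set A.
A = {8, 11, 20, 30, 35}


Set A = {8, 11, 20, 30, 35}
Elements in ascending order: 8, 11, 20, 30, 35
The smallest element is 8.

8


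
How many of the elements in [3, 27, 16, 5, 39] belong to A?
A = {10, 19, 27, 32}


Set A = {10, 19, 27, 32}
Candidates: [3, 27, 16, 5, 39]
Check each candidate:
3 ∉ A, 27 ∈ A, 16 ∉ A, 5 ∉ A, 39 ∉ A
Count of candidates in A: 1

1


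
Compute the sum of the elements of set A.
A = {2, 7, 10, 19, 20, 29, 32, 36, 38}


Set A = {2, 7, 10, 19, 20, 29, 32, 36, 38}
Sum = 2 + 7 + 10 + 19 + 20 + 29 + 32 + 36 + 38 = 193

193


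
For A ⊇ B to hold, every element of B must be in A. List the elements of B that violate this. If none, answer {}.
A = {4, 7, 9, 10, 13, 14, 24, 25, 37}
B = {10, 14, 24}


Set A = {4, 7, 9, 10, 13, 14, 24, 25, 37}
Set B = {10, 14, 24}
Check each element of B against A:
10 ∈ A, 14 ∈ A, 24 ∈ A
Elements of B not in A: {}

{}


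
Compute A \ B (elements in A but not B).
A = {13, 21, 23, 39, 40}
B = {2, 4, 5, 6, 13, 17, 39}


Set A = {13, 21, 23, 39, 40}
Set B = {2, 4, 5, 6, 13, 17, 39}
A \ B includes elements in A that are not in B.
Check each element of A:
13 (in B, remove), 21 (not in B, keep), 23 (not in B, keep), 39 (in B, remove), 40 (not in B, keep)
A \ B = {21, 23, 40}

{21, 23, 40}


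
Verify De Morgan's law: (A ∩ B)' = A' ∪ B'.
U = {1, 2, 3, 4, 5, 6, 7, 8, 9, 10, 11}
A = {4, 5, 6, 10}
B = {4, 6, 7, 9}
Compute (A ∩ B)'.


U = {1, 2, 3, 4, 5, 6, 7, 8, 9, 10, 11}
A = {4, 5, 6, 10}, B = {4, 6, 7, 9}
A ∩ B = {4, 6}
(A ∩ B)' = U \ (A ∩ B) = {1, 2, 3, 5, 7, 8, 9, 10, 11}
Verification via A' ∪ B': A' = {1, 2, 3, 7, 8, 9, 11}, B' = {1, 2, 3, 5, 8, 10, 11}
A' ∪ B' = {1, 2, 3, 5, 7, 8, 9, 10, 11} ✓

{1, 2, 3, 5, 7, 8, 9, 10, 11}


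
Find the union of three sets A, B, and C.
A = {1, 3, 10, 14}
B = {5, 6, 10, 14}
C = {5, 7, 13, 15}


Set A = {1, 3, 10, 14}
Set B = {5, 6, 10, 14}
Set C = {5, 7, 13, 15}
First, A ∪ B = {1, 3, 5, 6, 10, 14}
Then, (A ∪ B) ∪ C = {1, 3, 5, 6, 7, 10, 13, 14, 15}

{1, 3, 5, 6, 7, 10, 13, 14, 15}


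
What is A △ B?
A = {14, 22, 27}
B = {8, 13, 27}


Set A = {14, 22, 27}
Set B = {8, 13, 27}
A △ B = (A \ B) ∪ (B \ A)
Elements in A but not B: {14, 22}
Elements in B but not A: {8, 13}
A △ B = {8, 13, 14, 22}

{8, 13, 14, 22}


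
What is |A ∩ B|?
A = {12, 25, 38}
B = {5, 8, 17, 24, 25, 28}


Set A = {12, 25, 38}
Set B = {5, 8, 17, 24, 25, 28}
A ∩ B = {25}
|A ∩ B| = 1

1


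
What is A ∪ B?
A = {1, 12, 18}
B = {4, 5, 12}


Set A = {1, 12, 18}
Set B = {4, 5, 12}
A ∪ B includes all elements in either set.
Elements from A: {1, 12, 18}
Elements from B not already included: {4, 5}
A ∪ B = {1, 4, 5, 12, 18}

{1, 4, 5, 12, 18}


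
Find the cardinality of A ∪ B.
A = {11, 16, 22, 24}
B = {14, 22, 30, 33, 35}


Set A = {11, 16, 22, 24}, |A| = 4
Set B = {14, 22, 30, 33, 35}, |B| = 5
A ∩ B = {22}, |A ∩ B| = 1
|A ∪ B| = |A| + |B| - |A ∩ B| = 4 + 5 - 1 = 8

8


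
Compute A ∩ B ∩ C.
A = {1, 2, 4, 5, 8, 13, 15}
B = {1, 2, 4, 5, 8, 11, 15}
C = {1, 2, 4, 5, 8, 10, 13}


Set A = {1, 2, 4, 5, 8, 13, 15}
Set B = {1, 2, 4, 5, 8, 11, 15}
Set C = {1, 2, 4, 5, 8, 10, 13}
First, A ∩ B = {1, 2, 4, 5, 8, 15}
Then, (A ∩ B) ∩ C = {1, 2, 4, 5, 8}

{1, 2, 4, 5, 8}


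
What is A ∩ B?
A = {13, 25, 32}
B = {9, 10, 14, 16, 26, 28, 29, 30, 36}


Set A = {13, 25, 32}
Set B = {9, 10, 14, 16, 26, 28, 29, 30, 36}
A ∩ B includes only elements in both sets.
Check each element of A against B:
13 ✗, 25 ✗, 32 ✗
A ∩ B = {}

{}


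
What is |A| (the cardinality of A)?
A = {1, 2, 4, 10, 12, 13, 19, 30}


Set A = {1, 2, 4, 10, 12, 13, 19, 30}
Listing elements: 1, 2, 4, 10, 12, 13, 19, 30
Counting: 8 elements
|A| = 8

8


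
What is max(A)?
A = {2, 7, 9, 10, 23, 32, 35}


Set A = {2, 7, 9, 10, 23, 32, 35}
Elements in ascending order: 2, 7, 9, 10, 23, 32, 35
The largest element is 35.

35


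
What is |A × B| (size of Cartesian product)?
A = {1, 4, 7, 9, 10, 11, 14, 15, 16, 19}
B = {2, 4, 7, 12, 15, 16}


Set A = {1, 4, 7, 9, 10, 11, 14, 15, 16, 19} has 10 elements.
Set B = {2, 4, 7, 12, 15, 16} has 6 elements.
|A × B| = |A| × |B| = 10 × 6 = 60

60


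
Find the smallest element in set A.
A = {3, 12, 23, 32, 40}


Set A = {3, 12, 23, 32, 40}
Elements in ascending order: 3, 12, 23, 32, 40
The smallest element is 3.

3


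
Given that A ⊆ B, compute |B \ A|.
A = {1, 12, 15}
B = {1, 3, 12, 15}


Set A = {1, 12, 15}, |A| = 3
Set B = {1, 3, 12, 15}, |B| = 4
Since A ⊆ B: B \ A = {3}
|B| - |A| = 4 - 3 = 1

1


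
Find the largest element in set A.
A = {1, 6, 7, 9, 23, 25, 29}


Set A = {1, 6, 7, 9, 23, 25, 29}
Elements in ascending order: 1, 6, 7, 9, 23, 25, 29
The largest element is 29.

29


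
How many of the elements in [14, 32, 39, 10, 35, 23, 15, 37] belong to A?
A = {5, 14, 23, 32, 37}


Set A = {5, 14, 23, 32, 37}
Candidates: [14, 32, 39, 10, 35, 23, 15, 37]
Check each candidate:
14 ∈ A, 32 ∈ A, 39 ∉ A, 10 ∉ A, 35 ∉ A, 23 ∈ A, 15 ∉ A, 37 ∈ A
Count of candidates in A: 4

4


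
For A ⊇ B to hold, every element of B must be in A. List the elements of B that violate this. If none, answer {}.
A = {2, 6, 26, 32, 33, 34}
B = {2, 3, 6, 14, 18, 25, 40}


Set A = {2, 6, 26, 32, 33, 34}
Set B = {2, 3, 6, 14, 18, 25, 40}
Check each element of B against A:
2 ∈ A, 3 ∉ A (include), 6 ∈ A, 14 ∉ A (include), 18 ∉ A (include), 25 ∉ A (include), 40 ∉ A (include)
Elements of B not in A: {3, 14, 18, 25, 40}

{3, 14, 18, 25, 40}


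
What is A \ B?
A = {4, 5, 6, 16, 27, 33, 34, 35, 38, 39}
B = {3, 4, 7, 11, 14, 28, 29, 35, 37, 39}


Set A = {4, 5, 6, 16, 27, 33, 34, 35, 38, 39}
Set B = {3, 4, 7, 11, 14, 28, 29, 35, 37, 39}
A \ B includes elements in A that are not in B.
Check each element of A:
4 (in B, remove), 5 (not in B, keep), 6 (not in B, keep), 16 (not in B, keep), 27 (not in B, keep), 33 (not in B, keep), 34 (not in B, keep), 35 (in B, remove), 38 (not in B, keep), 39 (in B, remove)
A \ B = {5, 6, 16, 27, 33, 34, 38}

{5, 6, 16, 27, 33, 34, 38}


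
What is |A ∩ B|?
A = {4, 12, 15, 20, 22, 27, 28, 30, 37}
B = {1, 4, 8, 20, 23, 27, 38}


Set A = {4, 12, 15, 20, 22, 27, 28, 30, 37}
Set B = {1, 4, 8, 20, 23, 27, 38}
A ∩ B = {4, 20, 27}
|A ∩ B| = 3

3


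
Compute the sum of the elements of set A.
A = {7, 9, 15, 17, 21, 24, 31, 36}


Set A = {7, 9, 15, 17, 21, 24, 31, 36}
Sum = 7 + 9 + 15 + 17 + 21 + 24 + 31 + 36 = 160

160


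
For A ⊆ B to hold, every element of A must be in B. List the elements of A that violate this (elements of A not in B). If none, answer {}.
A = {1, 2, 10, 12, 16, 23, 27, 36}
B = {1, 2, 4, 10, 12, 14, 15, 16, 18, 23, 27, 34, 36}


Set A = {1, 2, 10, 12, 16, 23, 27, 36}
Set B = {1, 2, 4, 10, 12, 14, 15, 16, 18, 23, 27, 34, 36}
Check each element of A against B:
1 ∈ B, 2 ∈ B, 10 ∈ B, 12 ∈ B, 16 ∈ B, 23 ∈ B, 27 ∈ B, 36 ∈ B
Elements of A not in B: {}

{}


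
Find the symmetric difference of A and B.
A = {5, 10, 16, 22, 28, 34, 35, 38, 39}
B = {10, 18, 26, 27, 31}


Set A = {5, 10, 16, 22, 28, 34, 35, 38, 39}
Set B = {10, 18, 26, 27, 31}
A △ B = (A \ B) ∪ (B \ A)
Elements in A but not B: {5, 16, 22, 28, 34, 35, 38, 39}
Elements in B but not A: {18, 26, 27, 31}
A △ B = {5, 16, 18, 22, 26, 27, 28, 31, 34, 35, 38, 39}

{5, 16, 18, 22, 26, 27, 28, 31, 34, 35, 38, 39}


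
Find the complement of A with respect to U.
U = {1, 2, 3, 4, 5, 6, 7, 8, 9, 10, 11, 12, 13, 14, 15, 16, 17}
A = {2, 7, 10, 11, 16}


Universal set U = {1, 2, 3, 4, 5, 6, 7, 8, 9, 10, 11, 12, 13, 14, 15, 16, 17}
Set A = {2, 7, 10, 11, 16}
A' = U \ A = elements in U but not in A
Checking each element of U:
1 (not in A, include), 2 (in A, exclude), 3 (not in A, include), 4 (not in A, include), 5 (not in A, include), 6 (not in A, include), 7 (in A, exclude), 8 (not in A, include), 9 (not in A, include), 10 (in A, exclude), 11 (in A, exclude), 12 (not in A, include), 13 (not in A, include), 14 (not in A, include), 15 (not in A, include), 16 (in A, exclude), 17 (not in A, include)
A' = {1, 3, 4, 5, 6, 8, 9, 12, 13, 14, 15, 17}

{1, 3, 4, 5, 6, 8, 9, 12, 13, 14, 15, 17}


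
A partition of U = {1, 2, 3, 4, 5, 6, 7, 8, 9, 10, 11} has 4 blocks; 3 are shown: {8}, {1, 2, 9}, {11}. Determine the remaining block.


U = {1, 2, 3, 4, 5, 6, 7, 8, 9, 10, 11}
Shown blocks: {8}, {1, 2, 9}, {11}
A partition's blocks are pairwise disjoint and cover U, so the missing block = U \ (union of shown blocks).
Union of shown blocks: {1, 2, 8, 9, 11}
Missing block = U \ (union) = {3, 4, 5, 6, 7, 10}

{3, 4, 5, 6, 7, 10}
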